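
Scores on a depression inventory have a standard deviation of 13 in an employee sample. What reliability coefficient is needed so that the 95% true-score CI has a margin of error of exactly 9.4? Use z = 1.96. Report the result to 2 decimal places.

0.86

SEM needed = half-width / z = 9.4/1.96 ≈ 4.7959
r = 1 − (4.7959/13)² ≈ 1 − 0.1361 ≈ 0.8639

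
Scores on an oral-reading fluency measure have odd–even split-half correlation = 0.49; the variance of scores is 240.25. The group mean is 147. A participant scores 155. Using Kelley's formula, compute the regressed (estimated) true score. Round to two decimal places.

r_full = 2·0.49 / (1 + 0.49) ≈ 0.658
T̂ = r·X + (1 − r)·M = 0.658×155 + 0.342×147 ≈ 101.946 + 50.315 ≈ 152.262

152.26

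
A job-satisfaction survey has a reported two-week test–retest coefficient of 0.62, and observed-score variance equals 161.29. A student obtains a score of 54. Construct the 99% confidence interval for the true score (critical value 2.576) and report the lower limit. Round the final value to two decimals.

σ = 161.29^(1/2) = 12.700
SEM = 12.700 · √(1 − 0.620) = 12.700 · √0.380 ≈ 12.700 · 0.616 ≈ 7.829
Margin = 2.576 · 7.829 ≈ 20.167
Lower bound: 54 − 20.167 = 33.833

33.83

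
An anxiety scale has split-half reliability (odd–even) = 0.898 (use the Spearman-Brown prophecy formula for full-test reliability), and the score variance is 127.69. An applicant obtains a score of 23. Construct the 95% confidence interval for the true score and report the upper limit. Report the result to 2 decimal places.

σ = 127.69^(1/2) = 11.300
r_full = 2·0.898 / (1 + 0.898) ≈ 0.946
The standard error of measurement is 11.300·√(1 − 0.946) ≈ 11.300·0.232 ≈ 2.620.
1.96 · SEM ≈ 5.134
Upper bound: 23 + 5.134 = 28.134

28.13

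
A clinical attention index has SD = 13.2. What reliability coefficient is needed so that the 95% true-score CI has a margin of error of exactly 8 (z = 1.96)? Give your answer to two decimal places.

0.90

SEM needed = half-width / z = 8/1.96 ≃ 4.0816
Required reliability = 1 − (SEM/SD)² = 1 − 0.0956 ≃ 0.9044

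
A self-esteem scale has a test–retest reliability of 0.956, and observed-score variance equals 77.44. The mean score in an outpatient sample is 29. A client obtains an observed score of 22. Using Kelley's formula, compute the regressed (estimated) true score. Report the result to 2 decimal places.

22.31

T̂ = 0.9560(22) + 0.0440(29) ≈ 22.3080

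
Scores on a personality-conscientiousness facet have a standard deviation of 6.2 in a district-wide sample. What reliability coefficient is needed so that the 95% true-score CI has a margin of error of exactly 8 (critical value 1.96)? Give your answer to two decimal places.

Required SEM = 8 / 1.96 ≈ 4.0816
r = 1 − (SEM / SD)² = 1 − (4.0816 / 6.2)² ≈ 1 − 0.4334 ≈ 0.5666

0.57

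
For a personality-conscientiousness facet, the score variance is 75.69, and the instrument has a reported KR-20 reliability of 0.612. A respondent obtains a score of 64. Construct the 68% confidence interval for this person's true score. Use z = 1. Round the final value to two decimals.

σ = 75.69^(1/2) = 8.7000
SEM = 8.7000 · √(1 − 0.6120) = 8.7000 · √0.3880 ≈ 8.7000 · 0.6229 ≈ 5.4192
Half-width = 1·5.4192 ≈ 5.4192
68% CI: 64 ± 5.4192 = [58.5808, 69.4192]

[58.58, 69.42]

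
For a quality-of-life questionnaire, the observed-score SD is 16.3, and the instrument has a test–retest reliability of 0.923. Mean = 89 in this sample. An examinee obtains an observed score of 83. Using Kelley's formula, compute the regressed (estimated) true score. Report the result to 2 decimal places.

Estimated true score = 0.9230×83 + (1 − 0.9230)×89 ≈ 83.4620

83.46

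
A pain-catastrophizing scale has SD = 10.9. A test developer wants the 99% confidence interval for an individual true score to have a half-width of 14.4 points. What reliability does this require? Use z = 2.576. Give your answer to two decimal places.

SEM needed = half-width / z = 14.4/2.576 ≃ 5.590
Required reliability = 1 − (SEM/SD)² = 1 − 0.263 ≃ 0.737

0.74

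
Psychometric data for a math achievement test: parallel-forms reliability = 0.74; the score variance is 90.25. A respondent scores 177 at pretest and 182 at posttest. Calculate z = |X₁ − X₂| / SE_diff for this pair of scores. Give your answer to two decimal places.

0.73

SD = √90.25 = 9.500
SEM = 9.500 × √(1 − 0.740) = 9.500 × √0.260 ≈ 9.500 × 0.510 ≈ 4.844
Standard error of the difference = 4.844·√2 ≈ 6.851
z = 5 / 6.851 ≈ 0.730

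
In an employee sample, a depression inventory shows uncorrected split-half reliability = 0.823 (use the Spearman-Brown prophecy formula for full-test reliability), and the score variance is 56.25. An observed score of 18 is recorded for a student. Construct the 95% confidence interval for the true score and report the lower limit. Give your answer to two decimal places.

SD = √56.25 = 7.5000
Full-length reliability (Spearman-Brown) = 2(0.823)/(1+0.823) ≈ 0.9029
SEM = 7.5000 × √(1 − 0.9029) = 7.5000 × √0.0971 ≈ 7.5000 × 0.3116 ≈ 2.3370
Margin = 1.96 × 2.3370 ≈ 4.5805
Lower bound: 18 − 4.5805 = 13.4195

13.42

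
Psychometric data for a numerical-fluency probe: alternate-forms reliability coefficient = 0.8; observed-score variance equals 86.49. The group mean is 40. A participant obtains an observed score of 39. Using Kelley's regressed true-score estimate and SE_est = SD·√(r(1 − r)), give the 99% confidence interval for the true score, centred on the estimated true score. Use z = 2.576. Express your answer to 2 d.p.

σ = 86.49^(1/2) = 9.300
T̂ = r·X + (1 − r)·M = 0.800*39 + 0.200*40 = 31.200 + 8.000 ≈ 39.200
SE_est = 9.300·√[r(1 − r)] ≈ 3.720
CI = 39.200 ± 2.576 * 3.720 → [29.617, 48.783]

[29.62, 48.78]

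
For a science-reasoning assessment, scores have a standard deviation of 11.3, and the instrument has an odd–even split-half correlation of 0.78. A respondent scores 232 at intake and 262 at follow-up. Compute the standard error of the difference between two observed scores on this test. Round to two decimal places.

5.62

Spearman-Brown: r = 2(0.78) / (1 + 0.78) = 1.560 / 1.780 ≃ 0.876
SEM = 11.300 * √(1 − 0.876) = 11.300 * √0.124 ≃ 11.300 * 0.352 ≃ 3.973
SE_diff = √2 * SEM ≃ 5.618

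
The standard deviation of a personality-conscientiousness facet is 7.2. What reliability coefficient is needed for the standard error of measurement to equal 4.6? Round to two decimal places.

r = 1 − (SEM / SD)² = 1 − (4.600 / 7.2)² ≈ 1 − 0.408 ≈ 0.592

0.59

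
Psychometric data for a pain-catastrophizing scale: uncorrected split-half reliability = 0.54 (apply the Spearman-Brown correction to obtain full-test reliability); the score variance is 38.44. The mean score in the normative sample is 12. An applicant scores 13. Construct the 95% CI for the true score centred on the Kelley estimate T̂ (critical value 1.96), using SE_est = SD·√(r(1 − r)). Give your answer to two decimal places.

[7.14, 18.26]

σ = 38.44^(1/2) = 6.20000
Spearman-Brown: r = 2(0.54) / (1 + 0.54) = 1.08000 / 1.54000 ≃ 0.70130
T̂ = r·X + (1 − r)·M = 0.70130*13 + 0.29870*12 ≃ 9.11688 + 3.58442 ≃ 12.70130
SE_est = SD * √(r(1 − r)) = 6.20000 * √0.20948 ≃ 6.20000 * 0.45769 ≃ 2.83767
95% CI: 12.70130 ± 5.56183 ≃ (7.13947, 18.26313)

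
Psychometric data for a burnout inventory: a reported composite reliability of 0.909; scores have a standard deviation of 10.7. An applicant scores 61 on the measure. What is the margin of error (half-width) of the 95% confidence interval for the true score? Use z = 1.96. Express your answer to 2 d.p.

6.33

SEM = 10.700*√(1 − 0.909) ≈ 3.228
Margin = 1.96 * 3.228 ≈ 6.326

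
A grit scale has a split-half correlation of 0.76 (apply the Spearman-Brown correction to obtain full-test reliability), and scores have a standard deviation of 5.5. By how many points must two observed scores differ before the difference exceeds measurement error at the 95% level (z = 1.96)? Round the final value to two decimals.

5.63

Spearman-Brown: r = 2(0.76) / (1 + 0.76) = 1.5200 / 1.7600 ≃ 0.8636
The standard error of measurement is 5.5000·√(1 − 0.8636) ≃ 5.5000·0.3693 ≃ 2.0310.
Standard error of the difference = 2.0310·√2 ≃ 2.8723
Smallest detectable difference = 1.96·2.8723 ≃ 5.6297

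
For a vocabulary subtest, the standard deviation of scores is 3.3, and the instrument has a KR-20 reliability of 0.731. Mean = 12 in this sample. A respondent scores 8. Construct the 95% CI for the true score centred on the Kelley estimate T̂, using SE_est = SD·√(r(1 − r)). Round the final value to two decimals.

T̂ = 0.7310(8) + 0.2690(12) ≈ 9.0760
SE_est = SD * √(r(1 − r)) = 3.3000 * √0.1966 ≈ 3.3000 * 0.4434 ≈ 1.4634
95% CI: 9.0760 ± 2.8682 ≈ (6.2078, 11.9442)

[6.21, 11.94]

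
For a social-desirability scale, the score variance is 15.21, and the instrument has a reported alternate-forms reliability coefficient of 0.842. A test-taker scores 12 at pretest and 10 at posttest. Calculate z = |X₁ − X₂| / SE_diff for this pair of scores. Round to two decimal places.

0.91

SD = √15.21 = 3.9000
The standard error of measurement is 3.9000·√(1 − 0.8420) ≈ 3.9000·0.3975 ≈ 1.5502.
Standard error of the difference = 1.5502·√2 ≈ 2.1923
z = |12 − 10| / 2.1923 = 2 / 2.1923 ≈ 0.9123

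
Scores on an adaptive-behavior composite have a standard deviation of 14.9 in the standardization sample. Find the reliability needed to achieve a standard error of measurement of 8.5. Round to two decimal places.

0.67

r = 1 − (8.50000/14.9)² ≈ 1 − 0.32544 ≈ 0.67456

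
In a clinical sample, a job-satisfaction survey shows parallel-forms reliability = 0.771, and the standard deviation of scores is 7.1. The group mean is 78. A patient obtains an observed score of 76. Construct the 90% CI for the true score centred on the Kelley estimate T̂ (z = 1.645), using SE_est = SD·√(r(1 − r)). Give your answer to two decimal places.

[71.55, 81.37]

Estimated true score = 0.7710*76 + (1 − 0.7710)*78 ≃ 76.4580
SE_est = 7.1000·√[r(1 − r)] ≃ 2.9833
CI = 76.4580 ± 1.645 * 2.9833 → [71.5504, 81.3656]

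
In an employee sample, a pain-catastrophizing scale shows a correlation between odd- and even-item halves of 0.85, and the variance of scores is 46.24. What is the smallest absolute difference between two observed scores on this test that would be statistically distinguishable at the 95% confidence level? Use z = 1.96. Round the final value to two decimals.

SD = √46.24 = 6.80000
Full-length reliability (Spearman-Brown) = 2(0.85)/(1+0.85) ≈ 0.91892
The standard error of measurement is 6.80000*√(1 − 0.91892) ≈ 6.80000*0.28475 ≈ 1.93628.
SE_diff = SEM * √2 ≈ 1.93628 * 1.41421 ≈ 2.73832
Minimum reliable difference = 1.96 * SE_diff ≈ 1.96 * 2.73832 ≈ 5.36710

5.37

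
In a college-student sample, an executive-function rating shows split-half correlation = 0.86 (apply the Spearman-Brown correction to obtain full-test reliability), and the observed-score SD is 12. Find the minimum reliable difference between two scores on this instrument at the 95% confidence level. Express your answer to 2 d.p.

Spearman-Brown: r = 2(0.86) / (1 + 0.86) = 1.7200 / 1.8600 ≃ 0.9247
SEM = 12.0000 * √(1 − 0.9247) = 12.0000 * √0.0753 ≃ 12.0000 * 0.2744 ≃ 3.2922
SE_diff = √2 * SEM ≃ 4.6559
Smallest detectable difference = 1.96*4.6559 ≃ 9.1256

9.13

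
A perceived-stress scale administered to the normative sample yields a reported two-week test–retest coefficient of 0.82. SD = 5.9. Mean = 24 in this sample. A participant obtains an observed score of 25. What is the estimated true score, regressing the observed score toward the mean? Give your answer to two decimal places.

Estimated true score = 0.82000*25 + (1 − 0.82000)*24 ≃ 24.82000

24.82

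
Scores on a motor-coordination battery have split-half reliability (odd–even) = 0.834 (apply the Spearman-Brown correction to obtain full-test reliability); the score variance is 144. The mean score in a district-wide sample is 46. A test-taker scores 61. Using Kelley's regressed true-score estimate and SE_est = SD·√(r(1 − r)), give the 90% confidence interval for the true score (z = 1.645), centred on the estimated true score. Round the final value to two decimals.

σ = 144^(1/2) = 12.00000
Full-length reliability (Spearman-Brown) = 2(0.834)/(1+0.834) ≈ 0.90949
Estimated true score = 0.90949·61 + (1 − 0.90949)·46 ≈ 59.64231
SE_est = SD · √(r(1 − r)) = 12.00000 · √0.08232 ≈ 12.00000 · 0.28691 ≈ 3.44298
90% CI: 59.64231 ± 5.66370 ≈ (53.97862, 65.30601)

[53.98, 65.31]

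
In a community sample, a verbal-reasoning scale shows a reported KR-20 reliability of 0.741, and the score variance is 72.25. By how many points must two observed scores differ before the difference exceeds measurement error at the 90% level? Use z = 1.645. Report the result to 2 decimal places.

SD = √72.25 = 8.500
SEM = 8.500 * √(1 − 0.741) = 8.500 * √0.259 ≈ 8.500 * 0.509 ≈ 4.326
SE_diff = √2 * SEM ≈ 6.118
Minimum reliable difference = 1.645 * SE_diff ≈ 1.645 * 6.118 ≈ 10.064

10.06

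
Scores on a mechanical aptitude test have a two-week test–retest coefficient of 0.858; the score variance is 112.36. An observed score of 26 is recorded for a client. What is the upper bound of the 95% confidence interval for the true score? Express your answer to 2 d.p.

33.83

σ = 112.36^(1/2) = 10.600
SEM = 10.600*√(1 − 0.858) ≈ 3.994
Half-width = 1.96*3.994 ≈ 7.829
Upper bound: 26 + 7.829 = 33.829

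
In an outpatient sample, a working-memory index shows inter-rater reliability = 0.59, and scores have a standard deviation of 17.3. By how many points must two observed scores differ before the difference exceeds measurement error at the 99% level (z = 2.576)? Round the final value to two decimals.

40.36

SEM = 17.30000 × √(1 − 0.59000) = 17.30000 × √0.41000 ≃ 17.30000 × 0.64031 ≃ 11.07740
Standard error of the difference = 11.07740·√2 ≃ 15.66582
Minimum reliable difference = 2.576 × SE_diff ≃ 2.576 × 15.66582 ≃ 40.35514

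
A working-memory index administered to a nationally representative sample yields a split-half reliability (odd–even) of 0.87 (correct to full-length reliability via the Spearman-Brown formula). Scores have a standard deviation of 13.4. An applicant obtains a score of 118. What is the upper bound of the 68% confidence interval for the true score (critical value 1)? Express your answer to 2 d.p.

121.53

Spearman-Brown: r = 2(0.87) / (1 + 0.87) = 1.7400 / 1.8700 ≃ 0.9305
SEM = 13.4000*√(1 − 0.9305) ≃ 3.5331
1 * SEM ≃ 3.5331
Upper bound: 118 + 3.5331 = 121.5331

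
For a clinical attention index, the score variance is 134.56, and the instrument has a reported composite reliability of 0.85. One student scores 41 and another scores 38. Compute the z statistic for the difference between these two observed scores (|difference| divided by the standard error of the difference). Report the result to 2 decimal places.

0.47

σ = 134.56^(1/2) = 11.600
SEM = 11.600*√(1 − 0.850) ≈ 4.493
SE_diff = √2 * SEM ≈ 6.354
z = 3 / 6.354 ≈ 0.472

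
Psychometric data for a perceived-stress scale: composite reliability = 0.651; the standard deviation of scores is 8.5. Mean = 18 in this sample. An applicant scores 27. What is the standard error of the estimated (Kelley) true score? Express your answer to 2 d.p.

SE_est = SD · √(r(1 − r)) = 8.50000 · √0.22720 ≈ 8.50000 · 0.47665 ≈ 4.05156

4.05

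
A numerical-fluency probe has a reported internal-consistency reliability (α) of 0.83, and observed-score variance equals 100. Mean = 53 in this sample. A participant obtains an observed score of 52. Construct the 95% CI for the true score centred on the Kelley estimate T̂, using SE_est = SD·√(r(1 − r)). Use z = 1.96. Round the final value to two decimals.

SD = √100 ≃ 10.0000
T̂ = r·X + (1 − r)·M = 0.8300×52 + 0.1700×53 = 43.1600 + 9.0100 ≃ 52.1700
SE_est = SD × √(r(1 − r)) = 10.0000 × √0.1411 ≃ 10.0000 × 0.3756 ≃ 3.7563
CI = 52.1700 ± 1.96 × 3.7563 → [44.8076, 59.5324]

[44.81, 59.53]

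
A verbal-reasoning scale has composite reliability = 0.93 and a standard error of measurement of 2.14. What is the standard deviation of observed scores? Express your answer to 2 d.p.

8.09

SD = SEM / √(1 − r) = 2.14 / √0.0700 ≃ 2.14 / 0.2646 ≃ 8.0884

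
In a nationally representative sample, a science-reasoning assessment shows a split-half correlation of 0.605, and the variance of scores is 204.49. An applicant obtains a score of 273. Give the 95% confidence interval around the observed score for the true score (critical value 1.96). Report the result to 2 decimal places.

σ = 204.49^(1/2) = 14.30000
Full-length reliability (Spearman-Brown) = 2(0.605)/(1+0.605) ≃ 0.75389
The standard error of measurement is 14.30000·√(1 − 0.75389) ≃ 14.30000·0.49609 ≃ 7.09410.
1.96 · SEM ≃ 13.90443
Interval: (259.09557, 286.90443)

[259.10, 286.90]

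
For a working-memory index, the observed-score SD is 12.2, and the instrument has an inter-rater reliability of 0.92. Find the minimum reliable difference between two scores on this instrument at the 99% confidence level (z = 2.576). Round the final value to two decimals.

12.57

SEM = 12.2000 × √(1 − 0.9200) = 12.2000 × √0.0800 ≈ 12.2000 × 0.2828 ≈ 3.4507
SE_diff = √2 × SEM ≈ 4.8800
Minimum reliable difference = 2.576 × SE_diff ≈ 2.576 × 4.8800 ≈ 12.5709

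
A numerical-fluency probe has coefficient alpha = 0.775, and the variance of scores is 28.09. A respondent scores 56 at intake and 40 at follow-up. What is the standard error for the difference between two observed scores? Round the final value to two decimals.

3.56

SD = √28.09 ≃ 5.300
SEM = 5.300×√(1 − 0.775) ≃ 2.514
SE_diff = SEM × √2 ≃ 2.514 × 1.414 ≃ 3.555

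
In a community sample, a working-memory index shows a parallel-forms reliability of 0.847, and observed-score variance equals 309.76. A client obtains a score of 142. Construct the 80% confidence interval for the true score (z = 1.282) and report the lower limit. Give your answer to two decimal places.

SD = √309.76 ≈ 17.6000
SEM = 17.6000 * √(1 − 0.8470) = 17.6000 * √0.1530 ≈ 17.6000 * 0.3912 ≈ 6.8843
Half-width = 1.282*6.8843 ≈ 8.8256
Lower bound: 142 − 8.8256 = 133.1744

133.17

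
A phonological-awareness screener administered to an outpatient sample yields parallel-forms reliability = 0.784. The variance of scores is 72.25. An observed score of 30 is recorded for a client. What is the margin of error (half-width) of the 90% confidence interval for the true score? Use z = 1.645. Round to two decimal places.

6.50

SD = √72.25 ≈ 8.500
SEM = 8.500·√(1 − 0.784) ≈ 3.950
Half-width = 1.645·3.950 ≈ 6.498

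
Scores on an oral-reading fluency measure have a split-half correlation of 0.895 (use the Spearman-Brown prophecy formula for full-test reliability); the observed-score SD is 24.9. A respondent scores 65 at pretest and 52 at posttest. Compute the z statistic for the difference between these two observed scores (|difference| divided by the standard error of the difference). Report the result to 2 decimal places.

1.57

r_full = 2·0.895 / (1 + 0.895) ≃ 0.945
SEM = 24.900×√(1 − 0.945) ≃ 5.861
SE_diff = √2 × SEM ≃ 8.289
z = 13 / 8.289 ≃ 1.568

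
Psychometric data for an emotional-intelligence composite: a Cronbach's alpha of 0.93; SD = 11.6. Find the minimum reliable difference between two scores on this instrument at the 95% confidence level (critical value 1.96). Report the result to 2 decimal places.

8.51

SEM = 11.6000·√(1 − 0.9300) ≈ 3.0691
SE_diff = SEM · √2 ≈ 3.0691 · 1.4142 ≈ 4.3403
Minimum reliable difference = 1.96 · SE_diff ≈ 1.96 · 4.3403 ≈ 8.5070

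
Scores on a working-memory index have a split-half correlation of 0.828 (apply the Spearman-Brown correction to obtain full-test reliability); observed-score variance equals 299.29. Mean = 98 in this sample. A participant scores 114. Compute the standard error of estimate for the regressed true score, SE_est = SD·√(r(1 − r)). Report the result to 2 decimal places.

5.05

SD = √299.29 ≈ 17.300
Spearman-Brown: r = 2(0.828) / (1 + 0.828) = 1.656 / 1.828 ≈ 0.906
SE_est = SD * √(r(1 − r)) = 17.300 * √0.085 ≈ 17.300 * 0.292 ≈ 5.051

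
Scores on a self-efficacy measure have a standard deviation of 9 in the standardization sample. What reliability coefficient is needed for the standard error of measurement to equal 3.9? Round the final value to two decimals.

r = 1 − (SEM / SD)² = 1 − (3.9000 / 9)² ≈ 1 − 0.1878 ≈ 0.8122

0.81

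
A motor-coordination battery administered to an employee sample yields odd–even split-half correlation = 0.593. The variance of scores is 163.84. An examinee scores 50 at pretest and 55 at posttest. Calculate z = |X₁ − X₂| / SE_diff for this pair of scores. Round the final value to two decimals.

0.55

SD = √163.84 ≃ 12.8000
Spearman-Brown: r = 2(0.593) / (1 + 0.593) = 1.1860 / 1.5930 ≃ 0.7445
The standard error of measurement is 12.8000·√(1 − 0.7445) ≃ 12.8000·0.5055 ≃ 6.4699.
SE_diff = SEM · √2 ≃ 6.4699 · 1.4142 ≃ 9.1499
z = |50 − 55| / 9.1499 = 5 / 9.1499 ≃ 0.5465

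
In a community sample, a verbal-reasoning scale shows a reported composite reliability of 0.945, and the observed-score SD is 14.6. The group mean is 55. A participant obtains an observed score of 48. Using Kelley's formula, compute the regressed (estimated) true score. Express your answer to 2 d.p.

48.39

T̂ = 0.945(48) + 0.055(55) ≈ 48.385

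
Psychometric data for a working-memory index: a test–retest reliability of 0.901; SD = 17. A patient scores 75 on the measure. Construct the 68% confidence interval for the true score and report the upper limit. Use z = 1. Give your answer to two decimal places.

80.35

SEM = 17.000 × √(1 − 0.901) = 17.000 × √0.099 ≃ 17.000 × 0.315 ≃ 5.349
1 × SEM ≃ 5.349
Upper bound: 75 + 5.349 = 80.349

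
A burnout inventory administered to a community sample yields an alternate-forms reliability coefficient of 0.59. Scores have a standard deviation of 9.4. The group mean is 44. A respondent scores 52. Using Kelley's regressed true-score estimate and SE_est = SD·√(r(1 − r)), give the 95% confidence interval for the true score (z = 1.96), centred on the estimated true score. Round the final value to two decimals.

[39.66, 57.78]

Estimated true score = 0.5900·52 + (1 − 0.5900)·44 ≈ 48.7200
SE_est = 9.4000·√(0.5900·0.4100) ≈ 4.6232
95% CI: 48.7200 ± 9.0615 ≈ (39.6585, 57.7815)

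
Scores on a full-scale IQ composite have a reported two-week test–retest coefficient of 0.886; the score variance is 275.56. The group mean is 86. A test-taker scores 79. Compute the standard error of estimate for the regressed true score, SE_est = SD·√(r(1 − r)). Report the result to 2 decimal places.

SD = √275.56 = 16.600
SE_est = SD * √(r(1 − r)) = 16.600 * √0.101 ≈ 16.600 * 0.318 ≈ 5.276

5.28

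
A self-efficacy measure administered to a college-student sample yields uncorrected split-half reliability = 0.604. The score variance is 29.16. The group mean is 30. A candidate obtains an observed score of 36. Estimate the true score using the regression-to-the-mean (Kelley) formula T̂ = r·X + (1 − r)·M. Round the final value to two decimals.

Spearman-Brown: r = 2(0.604) / (1 + 0.604) = 1.208 / 1.604 ≈ 0.753
T̂ = r·X + (1 − r)·M = 0.753*36 + 0.247*30 ≈ 27.112 + 7.406 ≈ 34.519

34.52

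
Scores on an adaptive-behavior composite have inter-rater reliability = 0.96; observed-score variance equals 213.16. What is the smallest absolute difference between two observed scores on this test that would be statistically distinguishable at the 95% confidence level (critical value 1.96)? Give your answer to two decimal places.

8.09

SD = √213.16 = 14.6000
SEM = 14.6000 × √(1 − 0.9600) = 14.6000 × √0.0400 ≃ 14.6000 × 0.2000 ≃ 2.9200
SE_diff = √2 × SEM ≃ 4.1295
Minimum reliable difference = 1.96 × SE_diff ≃ 1.96 × 4.1295 ≃ 8.0938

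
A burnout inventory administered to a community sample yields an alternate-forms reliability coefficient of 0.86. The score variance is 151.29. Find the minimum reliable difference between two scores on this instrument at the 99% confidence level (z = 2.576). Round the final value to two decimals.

SD = √151.29 = 12.30000
SEM = 12.30000 · √(1 − 0.86000) = 12.30000 · √0.14000 ≈ 12.30000 · 0.37417 ≈ 4.60224
Standard error of the difference = 4.60224·√2 ≈ 6.50855
Minimum reliable difference = 2.576 · SE_diff ≈ 2.576 · 6.50855 ≈ 16.76602

16.77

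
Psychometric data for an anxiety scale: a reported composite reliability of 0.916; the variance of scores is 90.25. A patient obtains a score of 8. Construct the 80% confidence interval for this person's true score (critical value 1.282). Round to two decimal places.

SD = √90.25 = 9.500
SEM = 9.500 · √(1 − 0.916) = 9.500 · √0.084 ≃ 9.500 · 0.290 ≃ 2.753
Half-width = 1.282·2.753 ≃ 3.530
80% CI: 8 ± 3.530 = [4.470, 11.530]

[4.47, 11.53]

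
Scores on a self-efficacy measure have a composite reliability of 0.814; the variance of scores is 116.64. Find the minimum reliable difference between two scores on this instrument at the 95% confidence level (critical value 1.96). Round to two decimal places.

12.91

SD = √116.64 ≃ 10.8000
SEM = 10.8000×√(1 − 0.8140) ≃ 4.6578
Standard error of the difference = 4.6578·√2 ≃ 6.5871
Minimum reliable difference = 1.96 × SE_diff ≃ 1.96 × 6.5871 ≃ 12.9107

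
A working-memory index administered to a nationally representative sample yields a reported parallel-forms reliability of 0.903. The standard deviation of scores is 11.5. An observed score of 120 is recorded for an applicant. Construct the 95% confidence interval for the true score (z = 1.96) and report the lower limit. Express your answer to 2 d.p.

SEM = 11.5000 * √(1 − 0.9030) = 11.5000 * √0.0970 ≃ 11.5000 * 0.3114 ≃ 3.5817
Margin = 1.96 * 3.5817 ≃ 7.0200
Lower bound: 120 − 7.0200 = 112.9800

112.98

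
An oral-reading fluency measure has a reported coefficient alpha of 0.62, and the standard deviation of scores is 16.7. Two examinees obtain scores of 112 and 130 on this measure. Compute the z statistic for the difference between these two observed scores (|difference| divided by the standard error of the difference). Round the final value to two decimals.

SEM = 16.700 * √(1 − 0.620) = 16.700 * √0.380 ≈ 16.700 * 0.616 ≈ 10.295
Standard error of the difference = 10.295·√2 ≈ 14.559
z = |112 − 130| / 14.559 = 18 / 14.559 ≈ 1.236

1.24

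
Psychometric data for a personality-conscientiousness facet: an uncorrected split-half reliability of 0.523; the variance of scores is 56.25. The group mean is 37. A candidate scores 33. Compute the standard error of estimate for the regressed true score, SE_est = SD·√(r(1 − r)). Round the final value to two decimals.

SD = √56.25 = 7.50000
r_full = 2·0.523 / (1 + 0.523) ≃ 0.68680
SE_est = SD × √(r(1 − r)) = 7.50000 × √0.21510 ≃ 7.50000 × 0.46379 ≃ 3.47846

3.48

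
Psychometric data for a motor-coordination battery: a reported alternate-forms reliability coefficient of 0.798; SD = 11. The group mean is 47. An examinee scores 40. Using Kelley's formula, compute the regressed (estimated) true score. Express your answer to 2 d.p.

41.41

T̂ = r·X + (1 − r)·M = 0.7980×40 + 0.2020×47 = 31.9200 + 9.4940 ≈ 41.4140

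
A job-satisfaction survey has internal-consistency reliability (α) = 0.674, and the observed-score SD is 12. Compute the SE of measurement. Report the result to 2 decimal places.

6.85

SEM = 12.000 × √(1 − 0.674) = 12.000 × √0.326 ≈ 12.000 × 0.571 ≈ 6.852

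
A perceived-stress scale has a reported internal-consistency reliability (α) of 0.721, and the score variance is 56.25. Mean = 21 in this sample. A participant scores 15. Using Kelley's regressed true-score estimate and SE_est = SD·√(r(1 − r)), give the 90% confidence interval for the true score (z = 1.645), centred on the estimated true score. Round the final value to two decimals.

SD = √56.25 ≈ 7.5000
T̂ = 0.7210(15) + 0.2790(21) ≈ 16.6740
SE_est = 7.5000*√(0.7210*0.2790) ≈ 3.3638
90% CI: 16.6740 ± 5.5335 ≈ (11.1405, 22.2075)

[11.14, 22.21]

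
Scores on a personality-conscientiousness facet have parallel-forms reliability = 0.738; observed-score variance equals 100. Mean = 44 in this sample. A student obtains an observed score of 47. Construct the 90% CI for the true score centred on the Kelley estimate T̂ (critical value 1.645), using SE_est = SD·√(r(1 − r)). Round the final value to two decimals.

[38.98, 53.45]

SD = √100 ≃ 10.000
T̂ = 0.738(47) + 0.262(44) ≃ 46.214
SE_est = SD · √(r(1 − r)) = 10.000 · √0.193 ≃ 10.000 · 0.440 ≃ 4.397
CI = 46.214 ± 1.645 · 4.397 → [38.981, 53.447]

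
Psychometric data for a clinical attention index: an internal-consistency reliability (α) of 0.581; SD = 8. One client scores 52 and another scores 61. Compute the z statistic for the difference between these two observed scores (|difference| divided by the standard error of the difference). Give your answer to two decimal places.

1.23

SEM = 8.0000 * √(1 − 0.5810) = 8.0000 * √0.4190 ≈ 8.0000 * 0.6473 ≈ 5.1784
SE_diff = SEM * √2 ≈ 5.1784 * 1.4142 ≈ 7.3234
z = |52 − 61| / 7.3234 = 9 / 7.3234 ≈ 1.2289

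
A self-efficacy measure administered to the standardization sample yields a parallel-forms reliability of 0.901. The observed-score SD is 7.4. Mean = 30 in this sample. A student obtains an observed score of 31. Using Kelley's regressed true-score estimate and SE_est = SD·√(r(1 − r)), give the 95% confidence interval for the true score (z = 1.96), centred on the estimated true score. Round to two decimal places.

[26.57, 35.23]

Estimated true score = 0.9010×31 + (1 − 0.9010)×30 ≈ 30.9010
SE_est = SD × √(r(1 − r)) = 7.4000 × √0.0892 ≈ 7.4000 × 0.2987 ≈ 2.2101
CI = 30.9010 ± 1.96 × 2.2101 → [26.5692, 35.2328]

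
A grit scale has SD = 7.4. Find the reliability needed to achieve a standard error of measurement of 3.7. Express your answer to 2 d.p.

0.75

r = 1 − (3.700/7.4)² ≈ 1 − 0.250 ≈ 0.750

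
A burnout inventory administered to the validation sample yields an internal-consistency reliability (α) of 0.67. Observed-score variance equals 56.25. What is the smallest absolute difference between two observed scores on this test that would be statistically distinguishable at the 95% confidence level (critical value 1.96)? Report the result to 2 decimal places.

11.94

σ = 56.25^(1/2) = 7.500
The standard error of measurement is 7.500·√(1 − 0.670) ≃ 7.500·0.574 ≃ 4.308.
SE_diff = SEM · √2 ≃ 4.308 · 1.414 ≃ 6.093
Minimum reliable difference = 1.96 · SE_diff ≃ 1.96 · 6.093 ≃ 11.942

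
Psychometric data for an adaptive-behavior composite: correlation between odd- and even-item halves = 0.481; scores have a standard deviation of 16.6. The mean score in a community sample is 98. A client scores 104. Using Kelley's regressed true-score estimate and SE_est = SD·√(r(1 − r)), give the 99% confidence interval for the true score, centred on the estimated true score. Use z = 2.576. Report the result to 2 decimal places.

[81.50, 122.30]

Full-length reliability (Spearman-Brown) = 2(0.481)/(1+0.481) ≃ 0.650
T̂ = r·X + (1 − r)·M = 0.650×104 + 0.350×98 ≃ 67.554 + 34.343 ≃ 101.897
SE_est = SD × √(r(1 − r)) = 16.600 × √0.228 ≃ 16.600 × 0.477 ≃ 7.920
99% CI: 101.897 ± 20.402 ≃ (81.495, 122.299)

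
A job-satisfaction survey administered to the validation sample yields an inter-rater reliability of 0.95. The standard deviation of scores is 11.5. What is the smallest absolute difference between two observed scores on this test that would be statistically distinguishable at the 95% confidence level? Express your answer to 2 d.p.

7.13

SEM = 11.500×√(1 − 0.950) ≈ 2.571
Standard error of the difference = 2.571·√2 ≈ 3.637
Minimum reliable difference = 1.96 × SE_diff ≈ 1.96 × 3.637 ≈ 7.128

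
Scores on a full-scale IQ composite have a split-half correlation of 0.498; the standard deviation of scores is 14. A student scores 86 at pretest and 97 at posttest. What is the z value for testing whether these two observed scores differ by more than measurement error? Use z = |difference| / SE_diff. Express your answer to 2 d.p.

Full-length reliability (Spearman-Brown) = 2(0.498)/(1+0.498) ≃ 0.6649
The standard error of measurement is 14.0000×√(1 − 0.6649) ≃ 14.0000×0.5789 ≃ 8.1045.
SE_diff = √2 × SEM ≃ 11.4614
z = 11 / 11.4614 ≃ 0.9597

0.96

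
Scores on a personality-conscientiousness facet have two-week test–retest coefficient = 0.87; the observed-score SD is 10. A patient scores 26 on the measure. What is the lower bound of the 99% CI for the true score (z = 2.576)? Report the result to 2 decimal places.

16.71

SEM = 10.00000 * √(1 − 0.87000) = 10.00000 * √0.13000 ≈ 10.00000 * 0.36056 ≈ 3.60555
Margin = 2.576 * 3.60555 ≈ 9.28790
Lower bound: 26 − 9.28790 = 16.71210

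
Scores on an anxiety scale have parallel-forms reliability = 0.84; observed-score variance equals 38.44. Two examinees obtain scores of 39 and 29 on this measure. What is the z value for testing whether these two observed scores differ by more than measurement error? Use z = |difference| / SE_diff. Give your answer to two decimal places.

2.85

SD = √38.44 = 6.2000
SEM = 6.2000 × √(1 − 0.8400) = 6.2000 × √0.1600 ≈ 6.2000 × 0.4000 ≈ 2.4800
SE_diff = SEM × √2 ≈ 2.4800 × 1.4142 ≈ 3.5072
z = |39 − 29| / 3.5072 = 10 / 3.5072 ≈ 2.8512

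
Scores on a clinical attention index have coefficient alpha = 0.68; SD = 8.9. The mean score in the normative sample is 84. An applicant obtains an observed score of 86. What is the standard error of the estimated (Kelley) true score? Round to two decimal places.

SE_est = 8.9000*√(0.6800*0.3200) ≈ 4.1516

4.15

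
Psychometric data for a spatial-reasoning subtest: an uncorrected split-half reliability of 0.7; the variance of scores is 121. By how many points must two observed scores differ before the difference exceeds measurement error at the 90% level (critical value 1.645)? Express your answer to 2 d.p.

10.75

SD = √121 ≈ 11.000
r_full = 2·0.7 / (1 + 0.7) ≈ 0.824
SEM = 11.000×√(1 − 0.824) ≈ 4.621
Standard error of the difference = 4.621·√2 ≈ 6.535
Minimum reliable difference = 1.645 × SE_diff ≈ 1.645 × 6.535 ≈ 10.750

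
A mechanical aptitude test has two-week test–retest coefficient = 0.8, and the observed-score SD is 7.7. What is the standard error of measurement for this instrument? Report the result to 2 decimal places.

SEM = 7.700 · √(1 − 0.800) = 7.700 · √0.200 ≈ 7.700 · 0.447 ≈ 3.444

3.44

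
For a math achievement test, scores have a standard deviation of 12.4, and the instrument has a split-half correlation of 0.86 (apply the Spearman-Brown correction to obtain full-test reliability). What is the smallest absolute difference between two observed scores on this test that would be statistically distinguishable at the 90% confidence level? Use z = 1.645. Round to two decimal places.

7.91

r_full = 2·0.86 / (1 + 0.86) ≈ 0.925
The standard error of measurement is 12.400*√(1 − 0.925) ≈ 12.400*0.274 ≈ 3.402.
SE_diff = SEM * √2 ≈ 3.402 * 1.414 ≈ 4.811
Smallest detectable difference = 1.645*4.811 ≈ 7.914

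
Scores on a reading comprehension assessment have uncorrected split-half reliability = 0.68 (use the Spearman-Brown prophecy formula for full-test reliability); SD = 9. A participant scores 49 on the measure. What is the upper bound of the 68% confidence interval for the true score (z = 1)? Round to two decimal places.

52.93

r_full = 2·0.68 / (1 + 0.68) ≈ 0.80952
SEM = 9.00000*√(1 − 0.80952) ≈ 3.92792
Half-width = 1*3.92792 ≈ 3.92792
Upper limit = 49 + 3.92792 ≈ 52.92792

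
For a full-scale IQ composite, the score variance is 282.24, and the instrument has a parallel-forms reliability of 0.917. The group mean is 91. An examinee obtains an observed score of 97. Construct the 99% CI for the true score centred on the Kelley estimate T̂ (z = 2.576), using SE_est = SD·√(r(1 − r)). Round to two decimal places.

SD = √282.24 = 16.80000
Estimated true score = 0.91700·97 + (1 − 0.91700)·91 ≃ 96.50200
SE_est = 16.80000·√[r(1 − r)] ≃ 4.63482
99% CI: 96.50200 ± 11.93930 ≃ (84.56270, 108.44130)

[84.56, 108.44]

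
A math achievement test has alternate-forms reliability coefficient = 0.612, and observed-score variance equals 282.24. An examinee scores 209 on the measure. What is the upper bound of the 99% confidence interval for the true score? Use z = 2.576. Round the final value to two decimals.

SD = √282.24 ≈ 16.800
SEM = 16.800 · √(1 − 0.612) = 16.800 · √0.388 ≈ 16.800 · 0.623 ≈ 10.465
2.576 · SEM ≈ 26.957
Upper bound: 209 + 26.957 = 235.957

235.96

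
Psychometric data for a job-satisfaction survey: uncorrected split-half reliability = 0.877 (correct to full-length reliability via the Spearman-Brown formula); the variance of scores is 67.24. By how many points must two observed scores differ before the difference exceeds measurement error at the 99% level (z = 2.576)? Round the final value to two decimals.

σ = 67.24^(1/2) = 8.2000
Full-length reliability (Spearman-Brown) = 2(0.877)/(1+0.877) ≈ 0.9345
SEM = 8.2000 · √(1 − 0.9345) = 8.2000 · √0.0655 ≈ 8.2000 · 0.2560 ≈ 2.0991
SE_diff = SEM · √2 ≈ 2.0991 · 1.4142 ≈ 2.9686
Minimum reliable difference = 2.576 · SE_diff ≈ 2.576 · 2.9686 ≈ 7.6471

7.65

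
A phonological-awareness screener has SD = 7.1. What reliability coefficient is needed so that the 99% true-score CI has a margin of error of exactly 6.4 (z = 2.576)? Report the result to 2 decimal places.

Required SEM = 6.4 / 2.576 ≈ 2.484
Required reliability = 1 − (SEM/SD)² = 1 − 0.122 ≈ 0.878

0.88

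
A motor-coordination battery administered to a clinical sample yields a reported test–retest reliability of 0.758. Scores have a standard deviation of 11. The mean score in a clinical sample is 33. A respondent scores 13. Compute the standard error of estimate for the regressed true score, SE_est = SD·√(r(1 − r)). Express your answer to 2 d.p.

SE_est = SD * √(r(1 − r)) = 11.000 * √0.183 ≈ 11.000 * 0.428 ≈ 4.711

4.71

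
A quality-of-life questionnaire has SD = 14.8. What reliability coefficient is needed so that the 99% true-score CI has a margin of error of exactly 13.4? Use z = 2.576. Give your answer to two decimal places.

0.88

Required SEM = 13.4 / 2.576 ≃ 5.202
r = 1 − (5.202/14.8)² ≃ 1 − 0.124 ≃ 0.876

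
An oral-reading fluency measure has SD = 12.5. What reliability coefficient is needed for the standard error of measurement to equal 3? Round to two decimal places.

Required reliability = 1 − (SEM/SD)² = 1 − 0.0576 ≈ 0.9424

0.94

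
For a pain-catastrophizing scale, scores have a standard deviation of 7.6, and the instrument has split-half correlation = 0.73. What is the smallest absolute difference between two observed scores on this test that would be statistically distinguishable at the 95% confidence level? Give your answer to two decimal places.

8.32

Full-length reliability (Spearman-Brown) = 2(0.73)/(1+0.73) ≈ 0.84393
SEM = 7.60000 * √(1 − 0.84393) = 7.60000 * √0.15607 ≈ 7.60000 * 0.39506 ≈ 3.00243
Standard error of the difference = 3.00243·√2 ≈ 4.24607
Minimum reliable difference = 1.96 * SE_diff ≈ 1.96 * 4.24607 ≈ 8.32230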